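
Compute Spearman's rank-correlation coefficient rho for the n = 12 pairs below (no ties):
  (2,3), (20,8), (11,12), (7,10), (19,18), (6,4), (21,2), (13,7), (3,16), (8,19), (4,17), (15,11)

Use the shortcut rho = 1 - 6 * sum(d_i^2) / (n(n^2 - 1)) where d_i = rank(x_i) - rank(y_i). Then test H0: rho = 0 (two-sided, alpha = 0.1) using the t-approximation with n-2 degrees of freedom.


Step 1: Rank x and y separately (midranks; no ties here).
rank(x): 2->1, 20->11, 11->7, 7->5, 19->10, 6->4, 21->12, 13->8, 3->2, 8->6, 4->3, 15->9
rank(y): 3->2, 8->5, 12->8, 10->6, 18->11, 4->3, 2->1, 7->4, 16->9, 19->12, 17->10, 11->7
Step 2: d_i = R_x(i) - R_y(i); compute d_i^2.
  (1-2)^2=1, (11-5)^2=36, (7-8)^2=1, (5-6)^2=1, (10-11)^2=1, (4-3)^2=1, (12-1)^2=121, (8-4)^2=16, (2-9)^2=49, (6-12)^2=36, (3-10)^2=49, (9-7)^2=4
sum(d^2) = 316.
Step 3: rho = 1 - 6*316 / (12*(12^2 - 1)) = 1 - 1896/1716 = -0.104895.
Step 4: Under H0, t = rho * sqrt((n-2)/(1-rho^2)) = -0.3335 ~ t(10).
Step 5: Two-sided p-value from the t-distribution with 10 df = 0.745609.
Step 6: alpha = 0.1. fail to reject H0.

rho = -0.1049, p = 0.745609, fail to reject H0 at alpha = 0.1.


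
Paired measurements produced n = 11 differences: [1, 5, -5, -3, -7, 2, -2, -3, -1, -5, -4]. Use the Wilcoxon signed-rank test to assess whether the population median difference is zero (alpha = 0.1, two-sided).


Step 1: Drop any zero differences (none here) and take |d_i|.
|d| = [1, 5, 5, 3, 7, 2, 2, 3, 1, 5, 4]
Step 2: Midrank |d_i| (ties get averaged ranks).
ranks: |1|->1.5, |5|->9, |5|->9, |3|->5.5, |7|->11, |2|->3.5, |2|->3.5, |3|->5.5, |1|->1.5, |5|->9, |4|->7
Step 3: Attach original signs; sum ranks with positive sign and with negative sign.
W+ = 1.5 + 9 + 3.5 = 14
W- = 9 + 5.5 + 11 + 3.5 + 5.5 + 1.5 + 9 + 7 = 52
(Check: W+ + W- = 66 should equal n(n+1)/2 = 66.)
Step 4: Test statistic W = min(W+, W-) = 14.
Step 5: Ties in |d|, so use the tie-corrected normal approximation.
        E[W] = n(n+1)/4 = 11*12/4 = 33.
        Tie groups: |d|=1 (t=2), |d|=2 (t=2), |d|=3 (t=2), |d|=5 (t=3); sum(t^3 - t) = 42.
        Var[W] = n(n+1)(2n+1)/24 - sum(t^3-t)/48 = 3036/24 - 42/48 = 125.625.
        z = (W - E[W]) / sqrt(Var[W]) = (14 - 33) / 11.2083 = -1.6952.
        Two-sided p = 2*Phi(z) = 0.090041.
Step 6: alpha = 0.1. reject H0.

W+ = 14, W- = 52, W = min = 14, p = 0.090041, reject H0.


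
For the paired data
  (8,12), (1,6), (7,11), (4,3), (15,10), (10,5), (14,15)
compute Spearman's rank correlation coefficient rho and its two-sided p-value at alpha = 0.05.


Step 1: Rank x and y separately (midranks; no ties here).
rank(x): 8->4, 1->1, 7->3, 4->2, 15->7, 10->5, 14->6
rank(y): 12->6, 6->3, 11->5, 3->1, 10->4, 5->2, 15->7
Step 2: d_i = R_x(i) - R_y(i); compute d_i^2.
  (4-6)^2=4, (1-3)^2=4, (3-5)^2=4, (2-1)^2=1, (7-4)^2=9, (5-2)^2=9, (6-7)^2=1
sum(d^2) = 32.
Step 3: rho = 1 - 6*32 / (7*(7^2 - 1)) = 1 - 192/336 = 0.428571.
Step 4: Under H0, t = rho * sqrt((n-2)/(1-rho^2)) = 1.0607 ~ t(5).
Step 5: Two-sided p-value from the t-distribution with 5 df = 0.337368.
Step 6: alpha = 0.05. fail to reject H0.

rho = 0.4286, p = 0.337368, fail to reject H0 at alpha = 0.05.


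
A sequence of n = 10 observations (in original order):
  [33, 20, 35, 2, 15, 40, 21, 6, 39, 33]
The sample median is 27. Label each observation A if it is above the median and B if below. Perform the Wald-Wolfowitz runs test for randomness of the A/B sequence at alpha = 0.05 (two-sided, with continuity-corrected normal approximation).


Step 1: Compute median = 27; label A = above, B = below.
Labels in order: ABABBABBAA  (n_A = 5, n_B = 5)
Step 2: Count runs R = 7.
Step 3: Under H0 (random ordering), E[R] = 2*n_A*n_B/(n_A+n_B) + 1 = 2*5*5/10 + 1 = 6.0000.
        Var[R] = 2*n_A*n_B*(2*n_A*n_B - n_A - n_B) / ((n_A+n_B)^2 * (n_A+n_B-1)) = 2000/900 = 2.2222.
        SD[R] = 1.4907.
Step 4: Continuity-corrected z = (R - 0.5 - E[R]) / SD[R] = (7 - 0.5 - 6.0000) / 1.4907 = 0.3354.
Step 5: Two-sided p-value via normal approximation = 2*(1 - Phi(|z|)) = 0.737316.
Step 6: alpha = 0.05. fail to reject H0.

R = 7, z = 0.3354, p = 0.737316, fail to reject H0.


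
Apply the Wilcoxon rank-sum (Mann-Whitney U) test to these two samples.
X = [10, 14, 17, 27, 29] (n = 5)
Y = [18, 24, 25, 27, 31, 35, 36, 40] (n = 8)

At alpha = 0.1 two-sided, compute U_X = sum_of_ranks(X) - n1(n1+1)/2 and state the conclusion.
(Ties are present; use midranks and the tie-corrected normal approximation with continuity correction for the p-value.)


Step 1: Combine and sort all 13 observations; assign midranks.
sorted (value, group): (10,X), (14,X), (17,X), (18,Y), (24,Y), (25,Y), (27,X), (27,Y), (29,X), (31,Y), (35,Y), (36,Y), (40,Y)
ranks: 10->1, 14->2, 17->3, 18->4, 24->5, 25->6, 27->7.5, 27->7.5, 29->9, 31->10, 35->11, 36->12, 40->13
Step 2: Rank sum for X: R1 = 1 + 2 + 3 + 7.5 + 9 = 22.5.
Step 3: U_X = R1 - n1(n1+1)/2 = 22.5 - 5*6/2 = 22.5 - 15 = 7.5.
       U_Y = n1*n2 - U_X = 40 - 7.5 = 32.5.
Step 4: Ties are present, so use the tie-corrected normal approximation (with continuity correction) for the p-value.
Step 5: p-value = 0.078571; compare to alpha = 0.1. reject H0.

U_X = 7.5, p = 0.078571, reject H0 at alpha = 0.1.


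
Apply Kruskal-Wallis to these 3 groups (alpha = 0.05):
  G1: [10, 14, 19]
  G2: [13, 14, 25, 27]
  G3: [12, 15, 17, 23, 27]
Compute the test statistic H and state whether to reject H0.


Step 1: Combine all N = 12 observations and assign midranks.
sorted (value, group, rank): (10,G1,1), (12,G3,2), (13,G2,3), (14,G1,4.5), (14,G2,4.5), (15,G3,6), (17,G3,7), (19,G1,8), (23,G3,9), (25,G2,10), (27,G2,11.5), (27,G3,11.5)
Step 2: Sum ranks within each group.
R_1 = 13.5 (n_1 = 3)
R_2 = 29 (n_2 = 4)
R_3 = 35.5 (n_3 = 5)
Step 3: H = 12/(N(N+1)) * sum(R_i^2/n_i) - 3(N+1)
     = 12/(12*13) * (13.5^2/3 + 29^2/4 + 35.5^2/5) - 3*13
     = 0.076923 * 523.05 - 39
     = 1.234615.
Step 4: Ties present; correction factor C = 1 - 12/(12^3 - 12) = 0.993007. Corrected H = 1.234615 / 0.993007 = 1.243310.
Step 5: Under H0, H ~ chi^2(2); p-value = 0.537055.
Step 6: alpha = 0.05. fail to reject H0.

H = 1.2433, df = 2, p = 0.537055, fail to reject H0.


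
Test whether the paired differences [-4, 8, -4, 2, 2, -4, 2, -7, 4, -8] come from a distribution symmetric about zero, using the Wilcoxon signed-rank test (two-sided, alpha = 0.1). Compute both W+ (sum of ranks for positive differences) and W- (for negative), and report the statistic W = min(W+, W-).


Step 1: Drop any zero differences (none here) and take |d_i|.
|d| = [4, 8, 4, 2, 2, 4, 2, 7, 4, 8]
Step 2: Midrank |d_i| (ties get averaged ranks).
ranks: |4|->5.5, |8|->9.5, |4|->5.5, |2|->2, |2|->2, |4|->5.5, |2|->2, |7|->8, |4|->5.5, |8|->9.5
Step 3: Attach original signs; sum ranks with positive sign and with negative sign.
W+ = 9.5 + 2 + 2 + 2 + 5.5 = 21
W- = 5.5 + 5.5 + 5.5 + 8 + 9.5 = 34
(Check: W+ + W- = 55 should equal n(n+1)/2 = 55.)
Step 4: Test statistic W = min(W+, W-) = 21.
Step 5: Ties in |d|, so use the tie-corrected normal approximation.
        E[W] = n(n+1)/4 = 10*11/4 = 27.5.
        Tie groups: |d|=2 (t=3), |d|=4 (t=4), |d|=8 (t=2); sum(t^3 - t) = 90.
        Var[W] = n(n+1)(2n+1)/24 - sum(t^3-t)/48 = 2310/24 - 90/48 = 94.375.
        z = (W - E[W]) / sqrt(Var[W]) = (21 - 27.5) / 9.7147 = -0.6691.
        Two-sided p = 2*Phi(z) = 0.503438.
Step 6: alpha = 0.1. fail to reject H0.

W+ = 21, W- = 34, W = min = 21, p = 0.503438, fail to reject H0.


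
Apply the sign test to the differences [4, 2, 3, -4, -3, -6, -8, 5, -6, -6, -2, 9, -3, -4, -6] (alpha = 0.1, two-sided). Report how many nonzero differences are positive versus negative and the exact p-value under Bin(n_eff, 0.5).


Step 1: Discard zero differences. Original n = 15; n_eff = number of nonzero differences = 15.
Nonzero differences (with sign): +4, +2, +3, -4, -3, -6, -8, +5, -6, -6, -2, +9, -3, -4, -6
Step 2: Count signs: positive = 5, negative = 10.
Step 3: Under H0: P(positive) = 0.5, so the number of positives S ~ Bin(15, 0.5).
Step 4: Two-sided exact p-value = sum of Bin(15,0.5) probabilities at or below the observed probability = 0.301758.
Step 5: alpha = 0.1. fail to reject H0.

n_eff = 15, pos = 5, neg = 10, p = 0.301758, fail to reject H0.


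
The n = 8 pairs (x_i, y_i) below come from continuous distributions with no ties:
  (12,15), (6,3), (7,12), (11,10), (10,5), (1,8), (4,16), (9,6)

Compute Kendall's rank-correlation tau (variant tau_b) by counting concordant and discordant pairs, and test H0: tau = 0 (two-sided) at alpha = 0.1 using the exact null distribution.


Step 1: Enumerate the 28 unordered pairs (i,j) with i<j and classify each by sign(x_j-x_i) * sign(y_j-y_i).
  (1,2):dx=-6,dy=-12->C; (1,3):dx=-5,dy=-3->C; (1,4):dx=-1,dy=-5->C; (1,5):dx=-2,dy=-10->C
  (1,6):dx=-11,dy=-7->C; (1,7):dx=-8,dy=+1->D; (1,8):dx=-3,dy=-9->C; (2,3):dx=+1,dy=+9->C
  (2,4):dx=+5,dy=+7->C; (2,5):dx=+4,dy=+2->C; (2,6):dx=-5,dy=+5->D; (2,7):dx=-2,dy=+13->D
  (2,8):dx=+3,dy=+3->C; (3,4):dx=+4,dy=-2->D; (3,5):dx=+3,dy=-7->D; (3,6):dx=-6,dy=-4->C
  (3,7):dx=-3,dy=+4->D; (3,8):dx=+2,dy=-6->D; (4,5):dx=-1,dy=-5->C; (4,6):dx=-10,dy=-2->C
  (4,7):dx=-7,dy=+6->D; (4,8):dx=-2,dy=-4->C; (5,6):dx=-9,dy=+3->D; (5,7):dx=-6,dy=+11->D
  (5,8):dx=-1,dy=+1->D; (6,7):dx=+3,dy=+8->C; (6,8):dx=+8,dy=-2->D; (7,8):dx=+5,dy=-10->D
Step 2: C = 15, D = 13, total pairs = 28.
Step 3: tau = (C - D)/(n(n-1)/2) = (15 - 13)/28 = 0.071429.
Step 4: Exact two-sided p-value (enumerate n! = 40320 permutations of y under H0): p = 0.904861.
Step 5: alpha = 0.1. fail to reject H0.

tau_b = 0.0714 (C=15, D=13), p = 0.904861, fail to reject H0.


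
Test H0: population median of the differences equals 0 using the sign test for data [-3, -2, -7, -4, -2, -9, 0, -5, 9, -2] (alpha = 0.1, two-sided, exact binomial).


Step 1: Discard zero differences. Original n = 10; n_eff = number of nonzero differences = 9.
Nonzero differences (with sign): -3, -2, -7, -4, -2, -9, -5, +9, -2
Step 2: Count signs: positive = 1, negative = 8.
Step 3: Under H0: P(positive) = 0.5, so the number of positives S ~ Bin(9, 0.5).
Step 4: Two-sided exact p-value = sum of Bin(9,0.5) probabilities at or below the observed probability = 0.039062.
Step 5: alpha = 0.1. reject H0.

n_eff = 9, pos = 1, neg = 8, p = 0.039062, reject H0.


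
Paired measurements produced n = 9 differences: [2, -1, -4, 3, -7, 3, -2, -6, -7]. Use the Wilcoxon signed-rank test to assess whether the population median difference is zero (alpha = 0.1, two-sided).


Step 1: Drop any zero differences (none here) and take |d_i|.
|d| = [2, 1, 4, 3, 7, 3, 2, 6, 7]
Step 2: Midrank |d_i| (ties get averaged ranks).
ranks: |2|->2.5, |1|->1, |4|->6, |3|->4.5, |7|->8.5, |3|->4.5, |2|->2.5, |6|->7, |7|->8.5
Step 3: Attach original signs; sum ranks with positive sign and with negative sign.
W+ = 2.5 + 4.5 + 4.5 = 11.5
W- = 1 + 6 + 8.5 + 2.5 + 7 + 8.5 = 33.5
(Check: W+ + W- = 45 should equal n(n+1)/2 = 45.)
Step 4: Test statistic W = min(W+, W-) = 11.5.
Step 5: Ties in |d|, so use the tie-corrected normal approximation.
        E[W] = n(n+1)/4 = 9*10/4 = 22.5.
        Tie groups: |d|=2 (t=2), |d|=3 (t=2), |d|=7 (t=2); sum(t^3 - t) = 18.
        Var[W] = n(n+1)(2n+1)/24 - sum(t^3-t)/48 = 1710/24 - 18/48 = 70.875.
        z = (W - E[W]) / sqrt(Var[W]) = (11.5 - 22.5) / 8.4187 = -1.3066.
        Two-sided p = 2*Phi(z) = 0.191345.
Step 6: alpha = 0.1. fail to reject H0.

W+ = 11.5, W- = 33.5, W = min = 11.5, p = 0.191345, fail to reject H0.


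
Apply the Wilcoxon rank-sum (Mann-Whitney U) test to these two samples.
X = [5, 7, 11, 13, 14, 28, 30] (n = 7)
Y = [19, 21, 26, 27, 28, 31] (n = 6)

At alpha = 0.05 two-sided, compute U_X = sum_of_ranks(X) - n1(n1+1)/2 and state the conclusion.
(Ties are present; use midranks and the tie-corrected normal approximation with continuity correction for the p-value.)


Step 1: Combine and sort all 13 observations; assign midranks.
sorted (value, group): (5,X), (7,X), (11,X), (13,X), (14,X), (19,Y), (21,Y), (26,Y), (27,Y), (28,X), (28,Y), (30,X), (31,Y)
ranks: 5->1, 7->2, 11->3, 13->4, 14->5, 19->6, 21->7, 26->8, 27->9, 28->10.5, 28->10.5, 30->12, 31->13
Step 2: Rank sum for X: R1 = 1 + 2 + 3 + 4 + 5 + 10.5 + 12 = 37.5.
Step 3: U_X = R1 - n1(n1+1)/2 = 37.5 - 7*8/2 = 37.5 - 28 = 9.5.
       U_Y = n1*n2 - U_X = 42 - 9.5 = 32.5.
Step 4: Ties are present, so use the tie-corrected normal approximation (with continuity correction) for the p-value.
Step 5: p-value = 0.115582; compare to alpha = 0.05. fail to reject H0.

U_X = 9.5, p = 0.115582, fail to reject H0 at alpha = 0.05.


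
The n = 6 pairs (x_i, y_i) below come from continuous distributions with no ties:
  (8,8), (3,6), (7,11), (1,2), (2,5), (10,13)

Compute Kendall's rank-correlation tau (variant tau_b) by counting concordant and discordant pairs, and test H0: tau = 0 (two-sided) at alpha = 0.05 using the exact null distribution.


Step 1: Enumerate the 15 unordered pairs (i,j) with i<j and classify each by sign(x_j-x_i) * sign(y_j-y_i).
  (1,2):dx=-5,dy=-2->C; (1,3):dx=-1,dy=+3->D; (1,4):dx=-7,dy=-6->C; (1,5):dx=-6,dy=-3->C
  (1,6):dx=+2,dy=+5->C; (2,3):dx=+4,dy=+5->C; (2,4):dx=-2,dy=-4->C; (2,5):dx=-1,dy=-1->C
  (2,6):dx=+7,dy=+7->C; (3,4):dx=-6,dy=-9->C; (3,5):dx=-5,dy=-6->C; (3,6):dx=+3,dy=+2->C
  (4,5):dx=+1,dy=+3->C; (4,6):dx=+9,dy=+11->C; (5,6):dx=+8,dy=+8->C
Step 2: C = 14, D = 1, total pairs = 15.
Step 3: tau = (C - D)/(n(n-1)/2) = (14 - 1)/15 = 0.866667.
Step 4: Exact two-sided p-value (enumerate n! = 720 permutations of y under H0): p = 0.016667.
Step 5: alpha = 0.05. reject H0.

tau_b = 0.8667 (C=14, D=1), p = 0.016667, reject H0.


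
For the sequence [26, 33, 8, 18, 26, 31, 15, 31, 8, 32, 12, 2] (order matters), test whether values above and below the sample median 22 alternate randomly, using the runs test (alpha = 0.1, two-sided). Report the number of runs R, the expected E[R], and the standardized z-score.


Step 1: Compute median = 22; label A = above, B = below.
Labels in order: AABBAABABABB  (n_A = 6, n_B = 6)
Step 2: Count runs R = 8.
Step 3: Under H0 (random ordering), E[R] = 2*n_A*n_B/(n_A+n_B) + 1 = 2*6*6/12 + 1 = 7.0000.
        Var[R] = 2*n_A*n_B*(2*n_A*n_B - n_A - n_B) / ((n_A+n_B)^2 * (n_A+n_B-1)) = 4320/1584 = 2.7273.
        SD[R] = 1.6514.
Step 4: Continuity-corrected z = (R - 0.5 - E[R]) / SD[R] = (8 - 0.5 - 7.0000) / 1.6514 = 0.3028.
Step 5: Two-sided p-value via normal approximation = 2*(1 - Phi(|z|)) = 0.762069.
Step 6: alpha = 0.1. fail to reject H0.

R = 8, z = 0.3028, p = 0.762069, fail to reject H0.


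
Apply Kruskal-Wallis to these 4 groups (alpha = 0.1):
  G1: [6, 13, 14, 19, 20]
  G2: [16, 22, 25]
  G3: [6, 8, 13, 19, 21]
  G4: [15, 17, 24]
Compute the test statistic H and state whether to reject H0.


Step 1: Combine all N = 16 observations and assign midranks.
sorted (value, group, rank): (6,G1,1.5), (6,G3,1.5), (8,G3,3), (13,G1,4.5), (13,G3,4.5), (14,G1,6), (15,G4,7), (16,G2,8), (17,G4,9), (19,G1,10.5), (19,G3,10.5), (20,G1,12), (21,G3,13), (22,G2,14), (24,G4,15), (25,G2,16)
Step 2: Sum ranks within each group.
R_1 = 34.5 (n_1 = 5)
R_2 = 38 (n_2 = 3)
R_3 = 32.5 (n_3 = 5)
R_4 = 31 (n_4 = 3)
Step 3: H = 12/(N(N+1)) * sum(R_i^2/n_i) - 3(N+1)
     = 12/(16*17) * (34.5^2/5 + 38^2/3 + 32.5^2/5 + 31^2/3) - 3*17
     = 0.044118 * 1250.97 - 51
     = 4.189706.
Step 4: Ties present; correction factor C = 1 - 18/(16^3 - 16) = 0.995588. Corrected H = 4.189706 / 0.995588 = 4.208272.
Step 5: Under H0, H ~ chi^2(3); p-value = 0.239835.
Step 6: alpha = 0.1. fail to reject H0.

H = 4.2083, df = 3, p = 0.239835, fail to reject H0.


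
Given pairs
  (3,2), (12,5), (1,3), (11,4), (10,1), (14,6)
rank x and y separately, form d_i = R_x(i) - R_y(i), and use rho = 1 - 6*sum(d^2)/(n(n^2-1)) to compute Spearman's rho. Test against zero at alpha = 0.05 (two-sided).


Step 1: Rank x and y separately (midranks; no ties here).
rank(x): 3->2, 12->5, 1->1, 11->4, 10->3, 14->6
rank(y): 2->2, 5->5, 3->3, 4->4, 1->1, 6->6
Step 2: d_i = R_x(i) - R_y(i); compute d_i^2.
  (2-2)^2=0, (5-5)^2=0, (1-3)^2=4, (4-4)^2=0, (3-1)^2=4, (6-6)^2=0
sum(d^2) = 8.
Step 3: rho = 1 - 6*8 / (6*(6^2 - 1)) = 1 - 48/210 = 0.771429.
Step 4: Under H0, t = rho * sqrt((n-2)/(1-rho^2)) = 2.4247 ~ t(4).
Step 5: Two-sided p-value from the t-distribution with 4 df = 0.072397.
Step 6: alpha = 0.05. fail to reject H0.

rho = 0.7714, p = 0.072397, fail to reject H0 at alpha = 0.05.


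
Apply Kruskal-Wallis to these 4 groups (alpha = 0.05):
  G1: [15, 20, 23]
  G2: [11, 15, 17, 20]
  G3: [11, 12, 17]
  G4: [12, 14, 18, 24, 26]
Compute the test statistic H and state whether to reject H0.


Step 1: Combine all N = 15 observations and assign midranks.
sorted (value, group, rank): (11,G2,1.5), (11,G3,1.5), (12,G3,3.5), (12,G4,3.5), (14,G4,5), (15,G1,6.5), (15,G2,6.5), (17,G2,8.5), (17,G3,8.5), (18,G4,10), (20,G1,11.5), (20,G2,11.5), (23,G1,13), (24,G4,14), (26,G4,15)
Step 2: Sum ranks within each group.
R_1 = 31 (n_1 = 3)
R_2 = 28 (n_2 = 4)
R_3 = 13.5 (n_3 = 3)
R_4 = 47.5 (n_4 = 5)
Step 3: H = 12/(N(N+1)) * sum(R_i^2/n_i) - 3(N+1)
     = 12/(15*16) * (31^2/3 + 28^2/4 + 13.5^2/3 + 47.5^2/5) - 3*16
     = 0.050000 * 1028.33 - 48
     = 3.416667.
Step 4: Ties present; correction factor C = 1 - 30/(15^3 - 15) = 0.991071. Corrected H = 3.416667 / 0.991071 = 3.447447.
Step 5: Under H0, H ~ chi^2(3); p-value = 0.327642.
Step 6: alpha = 0.05. fail to reject H0.

H = 3.4474, df = 3, p = 0.327642, fail to reject H0.


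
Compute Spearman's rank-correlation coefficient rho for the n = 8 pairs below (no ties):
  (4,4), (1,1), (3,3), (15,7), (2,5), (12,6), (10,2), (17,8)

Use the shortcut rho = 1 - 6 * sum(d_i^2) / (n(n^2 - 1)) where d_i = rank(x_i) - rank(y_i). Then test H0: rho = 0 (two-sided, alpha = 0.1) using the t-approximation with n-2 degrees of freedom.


Step 1: Rank x and y separately (midranks; no ties here).
rank(x): 4->4, 1->1, 3->3, 15->7, 2->2, 12->6, 10->5, 17->8
rank(y): 4->4, 1->1, 3->3, 7->7, 5->5, 6->6, 2->2, 8->8
Step 2: d_i = R_x(i) - R_y(i); compute d_i^2.
  (4-4)^2=0, (1-1)^2=0, (3-3)^2=0, (7-7)^2=0, (2-5)^2=9, (6-6)^2=0, (5-2)^2=9, (8-8)^2=0
sum(d^2) = 18.
Step 3: rho = 1 - 6*18 / (8*(8^2 - 1)) = 1 - 108/504 = 0.785714.
Step 4: Under H0, t = rho * sqrt((n-2)/(1-rho^2)) = 3.1113 ~ t(6).
Step 5: Two-sided p-value from the t-distribution with 6 df = 0.020815.
Step 6: alpha = 0.1. reject H0.

rho = 0.7857, p = 0.020815, reject H0 at alpha = 0.1.


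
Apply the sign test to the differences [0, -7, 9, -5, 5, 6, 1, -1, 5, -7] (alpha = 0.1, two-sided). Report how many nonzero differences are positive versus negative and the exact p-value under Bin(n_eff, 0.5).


Step 1: Discard zero differences. Original n = 10; n_eff = number of nonzero differences = 9.
Nonzero differences (with sign): -7, +9, -5, +5, +6, +1, -1, +5, -7
Step 2: Count signs: positive = 5, negative = 4.
Step 3: Under H0: P(positive) = 0.5, so the number of positives S ~ Bin(9, 0.5).
Step 4: Two-sided exact p-value = sum of Bin(9,0.5) probabilities at or below the observed probability = 1.000000.
Step 5: alpha = 0.1. fail to reject H0.

n_eff = 9, pos = 5, neg = 4, p = 1.000000, fail to reject H0.


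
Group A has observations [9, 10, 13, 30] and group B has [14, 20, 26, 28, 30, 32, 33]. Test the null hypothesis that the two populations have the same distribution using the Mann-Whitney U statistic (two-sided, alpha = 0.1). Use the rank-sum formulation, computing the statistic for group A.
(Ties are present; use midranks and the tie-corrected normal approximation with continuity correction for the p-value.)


Step 1: Combine and sort all 11 observations; assign midranks.
sorted (value, group): (9,X), (10,X), (13,X), (14,Y), (20,Y), (26,Y), (28,Y), (30,X), (30,Y), (32,Y), (33,Y)
ranks: 9->1, 10->2, 13->3, 14->4, 20->5, 26->6, 28->7, 30->8.5, 30->8.5, 32->10, 33->11
Step 2: Rank sum for X: R1 = 1 + 2 + 3 + 8.5 = 14.5.
Step 3: U_X = R1 - n1(n1+1)/2 = 14.5 - 4*5/2 = 14.5 - 10 = 4.5.
       U_Y = n1*n2 - U_X = 28 - 4.5 = 23.5.
Step 4: Ties are present, so use the tie-corrected normal approximation (with continuity correction) for the p-value.
Step 5: p-value = 0.088247; compare to alpha = 0.1. reject H0.

U_X = 4.5, p = 0.088247, reject H0 at alpha = 0.1.


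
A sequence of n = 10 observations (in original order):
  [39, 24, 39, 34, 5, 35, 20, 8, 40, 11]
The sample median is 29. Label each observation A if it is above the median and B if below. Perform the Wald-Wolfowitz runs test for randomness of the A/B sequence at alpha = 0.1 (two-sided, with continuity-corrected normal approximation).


Step 1: Compute median = 29; label A = above, B = below.
Labels in order: ABAABABBAB  (n_A = 5, n_B = 5)
Step 2: Count runs R = 8.
Step 3: Under H0 (random ordering), E[R] = 2*n_A*n_B/(n_A+n_B) + 1 = 2*5*5/10 + 1 = 6.0000.
        Var[R] = 2*n_A*n_B*(2*n_A*n_B - n_A - n_B) / ((n_A+n_B)^2 * (n_A+n_B-1)) = 2000/900 = 2.2222.
        SD[R] = 1.4907.
Step 4: Continuity-corrected z = (R - 0.5 - E[R]) / SD[R] = (8 - 0.5 - 6.0000) / 1.4907 = 1.0062.
Step 5: Two-sided p-value via normal approximation = 2*(1 - Phi(|z|)) = 0.314305.
Step 6: alpha = 0.1. fail to reject H0.

R = 8, z = 1.0062, p = 0.314305, fail to reject H0.


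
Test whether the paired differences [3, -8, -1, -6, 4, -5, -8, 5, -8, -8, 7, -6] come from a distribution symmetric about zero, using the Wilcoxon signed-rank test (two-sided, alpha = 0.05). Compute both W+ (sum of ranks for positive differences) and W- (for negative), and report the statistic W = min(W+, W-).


Step 1: Drop any zero differences (none here) and take |d_i|.
|d| = [3, 8, 1, 6, 4, 5, 8, 5, 8, 8, 7, 6]
Step 2: Midrank |d_i| (ties get averaged ranks).
ranks: |3|->2, |8|->10.5, |1|->1, |6|->6.5, |4|->3, |5|->4.5, |8|->10.5, |5|->4.5, |8|->10.5, |8|->10.5, |7|->8, |6|->6.5
Step 3: Attach original signs; sum ranks with positive sign and with negative sign.
W+ = 2 + 3 + 4.5 + 8 = 17.5
W- = 10.5 + 1 + 6.5 + 4.5 + 10.5 + 10.5 + 10.5 + 6.5 = 60.5
(Check: W+ + W- = 78 should equal n(n+1)/2 = 78.)
Step 4: Test statistic W = min(W+, W-) = 17.5.
Step 5: Ties in |d|, so use the tie-corrected normal approximation.
        E[W] = n(n+1)/4 = 12*13/4 = 39.
        Tie groups: |d|=5 (t=2), |d|=6 (t=2), |d|=8 (t=4); sum(t^3 - t) = 72.
        Var[W] = n(n+1)(2n+1)/24 - sum(t^3-t)/48 = 3900/24 - 72/48 = 161.
        z = (W - E[W]) / sqrt(Var[W]) = (17.5 - 39) / 12.6886 = -1.6944.
        Two-sided p = 2*Phi(z) = 0.090182.
Step 6: alpha = 0.05. fail to reject H0.

W+ = 17.5, W- = 60.5, W = min = 17.5, p = 0.090182, fail to reject H0.


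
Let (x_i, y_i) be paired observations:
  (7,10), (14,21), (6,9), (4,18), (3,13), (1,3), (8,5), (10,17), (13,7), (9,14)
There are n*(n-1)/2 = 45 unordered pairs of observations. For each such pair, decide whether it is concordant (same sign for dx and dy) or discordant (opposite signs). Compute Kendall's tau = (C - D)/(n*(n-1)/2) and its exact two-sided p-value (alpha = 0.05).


Step 1: Enumerate the 45 unordered pairs (i,j) with i<j and classify each by sign(x_j-x_i) * sign(y_j-y_i).
  (1,2):dx=+7,dy=+11->C; (1,3):dx=-1,dy=-1->C; (1,4):dx=-3,dy=+8->D; (1,5):dx=-4,dy=+3->D
  (1,6):dx=-6,dy=-7->C; (1,7):dx=+1,dy=-5->D; (1,8):dx=+3,dy=+7->C; (1,9):dx=+6,dy=-3->D
  (1,10):dx=+2,dy=+4->C; (2,3):dx=-8,dy=-12->C; (2,4):dx=-10,dy=-3->C; (2,5):dx=-11,dy=-8->C
  (2,6):dx=-13,dy=-18->C; (2,7):dx=-6,dy=-16->C; (2,8):dx=-4,dy=-4->C; (2,9):dx=-1,dy=-14->C
  (2,10):dx=-5,dy=-7->C; (3,4):dx=-2,dy=+9->D; (3,5):dx=-3,dy=+4->D; (3,6):dx=-5,dy=-6->C
  (3,7):dx=+2,dy=-4->D; (3,8):dx=+4,dy=+8->C; (3,9):dx=+7,dy=-2->D; (3,10):dx=+3,dy=+5->C
  (4,5):dx=-1,dy=-5->C; (4,6):dx=-3,dy=-15->C; (4,7):dx=+4,dy=-13->D; (4,8):dx=+6,dy=-1->D
  (4,9):dx=+9,dy=-11->D; (4,10):dx=+5,dy=-4->D; (5,6):dx=-2,dy=-10->C; (5,7):dx=+5,dy=-8->D
  (5,8):dx=+7,dy=+4->C; (5,9):dx=+10,dy=-6->D; (5,10):dx=+6,dy=+1->C; (6,7):dx=+7,dy=+2->C
  (6,8):dx=+9,dy=+14->C; (6,9):dx=+12,dy=+4->C; (6,10):dx=+8,dy=+11->C; (7,8):dx=+2,dy=+12->C
  (7,9):dx=+5,dy=+2->C; (7,10):dx=+1,dy=+9->C; (8,9):dx=+3,dy=-10->D; (8,10):dx=-1,dy=-3->C
  (9,10):dx=-4,dy=+7->D
Step 2: C = 29, D = 16, total pairs = 45.
Step 3: tau = (C - D)/(n(n-1)/2) = (29 - 16)/45 = 0.288889.
Step 4: Exact two-sided p-value (enumerate n! = 3628800 permutations of y under H0): p = 0.291248.
Step 5: alpha = 0.05. fail to reject H0.

tau_b = 0.2889 (C=29, D=16), p = 0.291248, fail to reject H0.


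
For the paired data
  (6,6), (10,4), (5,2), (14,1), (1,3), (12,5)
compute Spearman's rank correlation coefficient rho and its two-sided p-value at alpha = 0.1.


Step 1: Rank x and y separately (midranks; no ties here).
rank(x): 6->3, 10->4, 5->2, 14->6, 1->1, 12->5
rank(y): 6->6, 4->4, 2->2, 1->1, 3->3, 5->5
Step 2: d_i = R_x(i) - R_y(i); compute d_i^2.
  (3-6)^2=9, (4-4)^2=0, (2-2)^2=0, (6-1)^2=25, (1-3)^2=4, (5-5)^2=0
sum(d^2) = 38.
Step 3: rho = 1 - 6*38 / (6*(6^2 - 1)) = 1 - 228/210 = -0.085714.
Step 4: Under H0, t = rho * sqrt((n-2)/(1-rho^2)) = -0.1721 ~ t(4).
Step 5: Two-sided p-value from the t-distribution with 4 df = 0.871743.
Step 6: alpha = 0.1. fail to reject H0.

rho = -0.0857, p = 0.871743, fail to reject H0 at alpha = 0.1.


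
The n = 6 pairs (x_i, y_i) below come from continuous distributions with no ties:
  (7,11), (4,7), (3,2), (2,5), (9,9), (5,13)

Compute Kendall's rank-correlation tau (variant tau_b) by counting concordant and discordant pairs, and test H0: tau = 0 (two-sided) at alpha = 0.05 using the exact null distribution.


Step 1: Enumerate the 15 unordered pairs (i,j) with i<j and classify each by sign(x_j-x_i) * sign(y_j-y_i).
  (1,2):dx=-3,dy=-4->C; (1,3):dx=-4,dy=-9->C; (1,4):dx=-5,dy=-6->C; (1,5):dx=+2,dy=-2->D
  (1,6):dx=-2,dy=+2->D; (2,3):dx=-1,dy=-5->C; (2,4):dx=-2,dy=-2->C; (2,5):dx=+5,dy=+2->C
  (2,6):dx=+1,dy=+6->C; (3,4):dx=-1,dy=+3->D; (3,5):dx=+6,dy=+7->C; (3,6):dx=+2,dy=+11->C
  (4,5):dx=+7,dy=+4->C; (4,6):dx=+3,dy=+8->C; (5,6):dx=-4,dy=+4->D
Step 2: C = 11, D = 4, total pairs = 15.
Step 3: tau = (C - D)/(n(n-1)/2) = (11 - 4)/15 = 0.466667.
Step 4: Exact two-sided p-value (enumerate n! = 720 permutations of y under H0): p = 0.272222.
Step 5: alpha = 0.05. fail to reject H0.

tau_b = 0.4667 (C=11, D=4), p = 0.272222, fail to reject H0.


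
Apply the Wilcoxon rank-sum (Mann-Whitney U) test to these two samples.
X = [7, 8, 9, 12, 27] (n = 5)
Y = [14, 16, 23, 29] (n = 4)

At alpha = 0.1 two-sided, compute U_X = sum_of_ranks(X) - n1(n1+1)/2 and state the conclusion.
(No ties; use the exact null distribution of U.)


Step 1: Combine and sort all 9 observations; assign midranks.
sorted (value, group): (7,X), (8,X), (9,X), (12,X), (14,Y), (16,Y), (23,Y), (27,X), (29,Y)
ranks: 7->1, 8->2, 9->3, 12->4, 14->5, 16->6, 23->7, 27->8, 29->9
Step 2: Rank sum for X: R1 = 1 + 2 + 3 + 4 + 8 = 18.
Step 3: U_X = R1 - n1(n1+1)/2 = 18 - 5*6/2 = 18 - 15 = 3.
       U_Y = n1*n2 - U_X = 20 - 3 = 17.
Step 4: No ties, so the exact null distribution of U (based on enumerating the C(9,5) = 126 equally likely rank assignments) gives the two-sided p-value.
Step 5: p-value = 0.111111; compare to alpha = 0.1. fail to reject H0.

U_X = 3, p = 0.111111, fail to reject H0 at alpha = 0.1.


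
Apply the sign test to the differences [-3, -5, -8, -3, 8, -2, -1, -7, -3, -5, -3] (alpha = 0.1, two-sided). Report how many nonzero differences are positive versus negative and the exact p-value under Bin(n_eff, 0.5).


Step 1: Discard zero differences. Original n = 11; n_eff = number of nonzero differences = 11.
Nonzero differences (with sign): -3, -5, -8, -3, +8, -2, -1, -7, -3, -5, -3
Step 2: Count signs: positive = 1, negative = 10.
Step 3: Under H0: P(positive) = 0.5, so the number of positives S ~ Bin(11, 0.5).
Step 4: Two-sided exact p-value = sum of Bin(11,0.5) probabilities at or below the observed probability = 0.011719.
Step 5: alpha = 0.1. reject H0.

n_eff = 11, pos = 1, neg = 10, p = 0.011719, reject H0.


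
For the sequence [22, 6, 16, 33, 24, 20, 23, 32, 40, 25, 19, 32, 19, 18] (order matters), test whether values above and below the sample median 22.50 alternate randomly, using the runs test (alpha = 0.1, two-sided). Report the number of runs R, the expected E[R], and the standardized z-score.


Step 1: Compute median = 22.50; label A = above, B = below.
Labels in order: BBBAABAAAABABB  (n_A = 7, n_B = 7)
Step 2: Count runs R = 7.
Step 3: Under H0 (random ordering), E[R] = 2*n_A*n_B/(n_A+n_B) + 1 = 2*7*7/14 + 1 = 8.0000.
        Var[R] = 2*n_A*n_B*(2*n_A*n_B - n_A - n_B) / ((n_A+n_B)^2 * (n_A+n_B-1)) = 8232/2548 = 3.2308.
        SD[R] = 1.7974.
Step 4: Continuity-corrected z = (R + 0.5 - E[R]) / SD[R] = (7 + 0.5 - 8.0000) / 1.7974 = -0.2782.
Step 5: Two-sided p-value via normal approximation = 2*(1 - Phi(|z|)) = 0.780879.
Step 6: alpha = 0.1. fail to reject H0.

R = 7, z = -0.2782, p = 0.780879, fail to reject H0.


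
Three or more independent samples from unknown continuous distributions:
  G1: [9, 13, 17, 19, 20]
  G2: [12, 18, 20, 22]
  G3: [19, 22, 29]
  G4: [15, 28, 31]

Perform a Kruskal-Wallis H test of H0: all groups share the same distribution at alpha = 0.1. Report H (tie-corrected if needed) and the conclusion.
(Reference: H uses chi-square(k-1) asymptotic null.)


Step 1: Combine all N = 15 observations and assign midranks.
sorted (value, group, rank): (9,G1,1), (12,G2,2), (13,G1,3), (15,G4,4), (17,G1,5), (18,G2,6), (19,G1,7.5), (19,G3,7.5), (20,G1,9.5), (20,G2,9.5), (22,G2,11.5), (22,G3,11.5), (28,G4,13), (29,G3,14), (31,G4,15)
Step 2: Sum ranks within each group.
R_1 = 26 (n_1 = 5)
R_2 = 29 (n_2 = 4)
R_3 = 33 (n_3 = 3)
R_4 = 32 (n_4 = 3)
Step 3: H = 12/(N(N+1)) * sum(R_i^2/n_i) - 3(N+1)
     = 12/(15*16) * (26^2/5 + 29^2/4 + 33^2/3 + 32^2/3) - 3*16
     = 0.050000 * 1049.78 - 48
     = 4.489167.
Step 4: Ties present; correction factor C = 1 - 18/(15^3 - 15) = 0.994643. Corrected H = 4.489167 / 0.994643 = 4.513345.
Step 5: Under H0, H ~ chi^2(3); p-value = 0.211103.
Step 6: alpha = 0.1. fail to reject H0.

H = 4.5133, df = 3, p = 0.211103, fail to reject H0.


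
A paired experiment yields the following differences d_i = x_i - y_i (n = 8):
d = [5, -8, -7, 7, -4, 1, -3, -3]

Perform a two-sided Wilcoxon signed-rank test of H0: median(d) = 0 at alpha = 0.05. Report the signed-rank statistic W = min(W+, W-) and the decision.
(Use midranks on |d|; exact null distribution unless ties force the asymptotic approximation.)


Step 1: Drop any zero differences (none here) and take |d_i|.
|d| = [5, 8, 7, 7, 4, 1, 3, 3]
Step 2: Midrank |d_i| (ties get averaged ranks).
ranks: |5|->5, |8|->8, |7|->6.5, |7|->6.5, |4|->4, |1|->1, |3|->2.5, |3|->2.5
Step 3: Attach original signs; sum ranks with positive sign and with negative sign.
W+ = 5 + 6.5 + 1 = 12.5
W- = 8 + 6.5 + 4 + 2.5 + 2.5 = 23.5
(Check: W+ + W- = 36 should equal n(n+1)/2 = 36.)
Step 4: Test statistic W = min(W+, W-) = 12.5.
Step 5: Ties in |d|, so use the tie-corrected normal approximation.
        E[W] = n(n+1)/4 = 8*9/4 = 18.
        Tie groups: |d|=3 (t=2), |d|=7 (t=2); sum(t^3 - t) = 12.
        Var[W] = n(n+1)(2n+1)/24 - sum(t^3-t)/48 = 1224/24 - 12/48 = 50.75.
        z = (W - E[W]) / sqrt(Var[W]) = (12.5 - 18) / 7.1239 = -0.7720.
        Two-sided p = 2*Phi(z) = 0.440086.
Step 6: alpha = 0.05. fail to reject H0.

W+ = 12.5, W- = 23.5, W = min = 12.5, p = 0.440086, fail to reject H0.


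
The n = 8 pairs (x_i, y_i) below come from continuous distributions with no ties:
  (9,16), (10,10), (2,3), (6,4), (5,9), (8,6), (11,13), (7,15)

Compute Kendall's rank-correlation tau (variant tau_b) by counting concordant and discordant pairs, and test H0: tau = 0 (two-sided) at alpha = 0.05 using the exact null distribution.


Step 1: Enumerate the 28 unordered pairs (i,j) with i<j and classify each by sign(x_j-x_i) * sign(y_j-y_i).
  (1,2):dx=+1,dy=-6->D; (1,3):dx=-7,dy=-13->C; (1,4):dx=-3,dy=-12->C; (1,5):dx=-4,dy=-7->C
  (1,6):dx=-1,dy=-10->C; (1,7):dx=+2,dy=-3->D; (1,8):dx=-2,dy=-1->C; (2,3):dx=-8,dy=-7->C
  (2,4):dx=-4,dy=-6->C; (2,5):dx=-5,dy=-1->C; (2,6):dx=-2,dy=-4->C; (2,7):dx=+1,dy=+3->C
  (2,8):dx=-3,dy=+5->D; (3,4):dx=+4,dy=+1->C; (3,5):dx=+3,dy=+6->C; (3,6):dx=+6,dy=+3->C
  (3,7):dx=+9,dy=+10->C; (3,8):dx=+5,dy=+12->C; (4,5):dx=-1,dy=+5->D; (4,6):dx=+2,dy=+2->C
  (4,7):dx=+5,dy=+9->C; (4,8):dx=+1,dy=+11->C; (5,6):dx=+3,dy=-3->D; (5,7):dx=+6,dy=+4->C
  (5,8):dx=+2,dy=+6->C; (6,7):dx=+3,dy=+7->C; (6,8):dx=-1,dy=+9->D; (7,8):dx=-4,dy=+2->D
Step 2: C = 21, D = 7, total pairs = 28.
Step 3: tau = (C - D)/(n(n-1)/2) = (21 - 7)/28 = 0.500000.
Step 4: Exact two-sided p-value (enumerate n! = 40320 permutations of y under H0): p = 0.108681.
Step 5: alpha = 0.05. fail to reject H0.

tau_b = 0.5000 (C=21, D=7), p = 0.108681, fail to reject H0.


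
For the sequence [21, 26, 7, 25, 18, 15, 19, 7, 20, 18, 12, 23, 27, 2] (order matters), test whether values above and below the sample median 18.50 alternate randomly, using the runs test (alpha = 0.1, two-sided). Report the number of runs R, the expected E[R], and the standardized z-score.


Step 1: Compute median = 18.50; label A = above, B = below.
Labels in order: AABABBABABBAAB  (n_A = 7, n_B = 7)
Step 2: Count runs R = 10.
Step 3: Under H0 (random ordering), E[R] = 2*n_A*n_B/(n_A+n_B) + 1 = 2*7*7/14 + 1 = 8.0000.
        Var[R] = 2*n_A*n_B*(2*n_A*n_B - n_A - n_B) / ((n_A+n_B)^2 * (n_A+n_B-1)) = 8232/2548 = 3.2308.
        SD[R] = 1.7974.
Step 4: Continuity-corrected z = (R - 0.5 - E[R]) / SD[R] = (10 - 0.5 - 8.0000) / 1.7974 = 0.8345.
Step 5: Two-sided p-value via normal approximation = 2*(1 - Phi(|z|)) = 0.403986.
Step 6: alpha = 0.1. fail to reject H0.

R = 10, z = 0.8345, p = 0.403986, fail to reject H0.


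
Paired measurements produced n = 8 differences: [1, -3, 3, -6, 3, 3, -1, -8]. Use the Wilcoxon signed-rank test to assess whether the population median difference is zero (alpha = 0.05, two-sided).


Step 1: Drop any zero differences (none here) and take |d_i|.
|d| = [1, 3, 3, 6, 3, 3, 1, 8]
Step 2: Midrank |d_i| (ties get averaged ranks).
ranks: |1|->1.5, |3|->4.5, |3|->4.5, |6|->7, |3|->4.5, |3|->4.5, |1|->1.5, |8|->8
Step 3: Attach original signs; sum ranks with positive sign and with negative sign.
W+ = 1.5 + 4.5 + 4.5 + 4.5 = 15
W- = 4.5 + 7 + 1.5 + 8 = 21
(Check: W+ + W- = 36 should equal n(n+1)/2 = 36.)
Step 4: Test statistic W = min(W+, W-) = 15.
Step 5: Ties in |d|, so use the tie-corrected normal approximation.
        E[W] = n(n+1)/4 = 8*9/4 = 18.
        Tie groups: |d|=1 (t=2), |d|=3 (t=4); sum(t^3 - t) = 66.
        Var[W] = n(n+1)(2n+1)/24 - sum(t^3-t)/48 = 1224/24 - 66/48 = 49.625.
        z = (W - E[W]) / sqrt(Var[W]) = (15 - 18) / 7.0445 = -0.4259.
        Two-sided p = 2*Phi(z) = 0.670207.
Step 6: alpha = 0.05. fail to reject H0.

W+ = 15, W- = 21, W = min = 15, p = 0.670207, fail to reject H0.


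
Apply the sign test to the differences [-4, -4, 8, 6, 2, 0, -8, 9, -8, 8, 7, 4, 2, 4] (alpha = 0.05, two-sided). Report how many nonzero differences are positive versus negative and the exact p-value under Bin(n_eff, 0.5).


Step 1: Discard zero differences. Original n = 14; n_eff = number of nonzero differences = 13.
Nonzero differences (with sign): -4, -4, +8, +6, +2, -8, +9, -8, +8, +7, +4, +2, +4
Step 2: Count signs: positive = 9, negative = 4.
Step 3: Under H0: P(positive) = 0.5, so the number of positives S ~ Bin(13, 0.5).
Step 4: Two-sided exact p-value = sum of Bin(13,0.5) probabilities at or below the observed probability = 0.266846.
Step 5: alpha = 0.05. fail to reject H0.

n_eff = 13, pos = 9, neg = 4, p = 0.266846, fail to reject H0.


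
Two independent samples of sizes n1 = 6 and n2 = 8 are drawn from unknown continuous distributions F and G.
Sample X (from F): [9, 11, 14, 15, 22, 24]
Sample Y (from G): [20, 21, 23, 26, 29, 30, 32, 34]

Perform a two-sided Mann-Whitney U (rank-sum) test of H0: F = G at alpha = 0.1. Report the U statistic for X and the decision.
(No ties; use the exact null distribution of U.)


Step 1: Combine and sort all 14 observations; assign midranks.
sorted (value, group): (9,X), (11,X), (14,X), (15,X), (20,Y), (21,Y), (22,X), (23,Y), (24,X), (26,Y), (29,Y), (30,Y), (32,Y), (34,Y)
ranks: 9->1, 11->2, 14->3, 15->4, 20->5, 21->6, 22->7, 23->8, 24->9, 26->10, 29->11, 30->12, 32->13, 34->14
Step 2: Rank sum for X: R1 = 1 + 2 + 3 + 4 + 7 + 9 = 26.
Step 3: U_X = R1 - n1(n1+1)/2 = 26 - 6*7/2 = 26 - 21 = 5.
       U_Y = n1*n2 - U_X = 48 - 5 = 43.
Step 4: No ties, so the exact null distribution of U (based on enumerating the C(14,6) = 3003 equally likely rank assignments) gives the two-sided p-value.
Step 5: p-value = 0.012654; compare to alpha = 0.1. reject H0.

U_X = 5, p = 0.012654, reject H0 at alpha = 0.1.


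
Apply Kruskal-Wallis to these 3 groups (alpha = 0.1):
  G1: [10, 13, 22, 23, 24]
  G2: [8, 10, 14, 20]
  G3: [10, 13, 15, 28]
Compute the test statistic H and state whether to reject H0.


Step 1: Combine all N = 13 observations and assign midranks.
sorted (value, group, rank): (8,G2,1), (10,G1,3), (10,G2,3), (10,G3,3), (13,G1,5.5), (13,G3,5.5), (14,G2,7), (15,G3,8), (20,G2,9), (22,G1,10), (23,G1,11), (24,G1,12), (28,G3,13)
Step 2: Sum ranks within each group.
R_1 = 41.5 (n_1 = 5)
R_2 = 20 (n_2 = 4)
R_3 = 29.5 (n_3 = 4)
Step 3: H = 12/(N(N+1)) * sum(R_i^2/n_i) - 3(N+1)
     = 12/(13*14) * (41.5^2/5 + 20^2/4 + 29.5^2/4) - 3*14
     = 0.065934 * 662.013 - 42
     = 1.649176.
Step 4: Ties present; correction factor C = 1 - 30/(13^3 - 13) = 0.986264. Corrected H = 1.649176 / 0.986264 = 1.672145.
Step 5: Under H0, H ~ chi^2(2); p-value = 0.433409.
Step 6: alpha = 0.1. fail to reject H0.

H = 1.6721, df = 2, p = 0.433409, fail to reject H0.


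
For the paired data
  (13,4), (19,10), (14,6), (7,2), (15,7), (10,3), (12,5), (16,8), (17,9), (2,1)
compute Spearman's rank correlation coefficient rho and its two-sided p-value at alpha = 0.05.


Step 1: Rank x and y separately (midranks; no ties here).
rank(x): 13->5, 19->10, 14->6, 7->2, 15->7, 10->3, 12->4, 16->8, 17->9, 2->1
rank(y): 4->4, 10->10, 6->6, 2->2, 7->7, 3->3, 5->5, 8->8, 9->9, 1->1
Step 2: d_i = R_x(i) - R_y(i); compute d_i^2.
  (5-4)^2=1, (10-10)^2=0, (6-6)^2=0, (2-2)^2=0, (7-7)^2=0, (3-3)^2=0, (4-5)^2=1, (8-8)^2=0, (9-9)^2=0, (1-1)^2=0
sum(d^2) = 2.
Step 3: rho = 1 - 6*2 / (10*(10^2 - 1)) = 1 - 12/990 = 0.987879.
Step 4: Under H0, t = rho * sqrt((n-2)/(1-rho^2)) = 18.0003 ~ t(8).
Step 5: Two-sided p-value from the t-distribution with 8 df = 0.000000.
Step 6: alpha = 0.05. reject H0.

rho = 0.9879, p = 0.000000, reject H0 at alpha = 0.05.


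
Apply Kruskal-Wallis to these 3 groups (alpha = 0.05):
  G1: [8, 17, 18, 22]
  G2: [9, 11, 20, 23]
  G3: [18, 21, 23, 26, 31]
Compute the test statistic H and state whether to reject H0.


Step 1: Combine all N = 13 observations and assign midranks.
sorted (value, group, rank): (8,G1,1), (9,G2,2), (11,G2,3), (17,G1,4), (18,G1,5.5), (18,G3,5.5), (20,G2,7), (21,G3,8), (22,G1,9), (23,G2,10.5), (23,G3,10.5), (26,G3,12), (31,G3,13)
Step 2: Sum ranks within each group.
R_1 = 19.5 (n_1 = 4)
R_2 = 22.5 (n_2 = 4)
R_3 = 49 (n_3 = 5)
Step 3: H = 12/(N(N+1)) * sum(R_i^2/n_i) - 3(N+1)
     = 12/(13*14) * (19.5^2/4 + 22.5^2/4 + 49^2/5) - 3*14
     = 0.065934 * 701.825 - 42
     = 4.274176.
Step 4: Ties present; correction factor C = 1 - 12/(13^3 - 13) = 0.994505. Corrected H = 4.274176 / 0.994505 = 4.297790.
Step 5: Under H0, H ~ chi^2(2); p-value = 0.116613.
Step 6: alpha = 0.05. fail to reject H0.

H = 4.2978, df = 2, p = 0.116613, fail to reject H0.


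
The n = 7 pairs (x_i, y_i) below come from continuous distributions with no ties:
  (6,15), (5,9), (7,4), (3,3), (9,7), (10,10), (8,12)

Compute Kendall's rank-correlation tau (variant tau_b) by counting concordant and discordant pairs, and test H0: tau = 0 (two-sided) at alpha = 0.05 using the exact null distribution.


Step 1: Enumerate the 21 unordered pairs (i,j) with i<j and classify each by sign(x_j-x_i) * sign(y_j-y_i).
  (1,2):dx=-1,dy=-6->C; (1,3):dx=+1,dy=-11->D; (1,4):dx=-3,dy=-12->C; (1,5):dx=+3,dy=-8->D
  (1,6):dx=+4,dy=-5->D; (1,7):dx=+2,dy=-3->D; (2,3):dx=+2,dy=-5->D; (2,4):dx=-2,dy=-6->C
  (2,5):dx=+4,dy=-2->D; (2,6):dx=+5,dy=+1->C; (2,7):dx=+3,dy=+3->C; (3,4):dx=-4,dy=-1->C
  (3,5):dx=+2,dy=+3->C; (3,6):dx=+3,dy=+6->C; (3,7):dx=+1,dy=+8->C; (4,5):dx=+6,dy=+4->C
  (4,6):dx=+7,dy=+7->C; (4,7):dx=+5,dy=+9->C; (5,6):dx=+1,dy=+3->C; (5,7):dx=-1,dy=+5->D
  (6,7):dx=-2,dy=+2->D
Step 2: C = 13, D = 8, total pairs = 21.
Step 3: tau = (C - D)/(n(n-1)/2) = (13 - 8)/21 = 0.238095.
Step 4: Exact two-sided p-value (enumerate n! = 5040 permutations of y under H0): p = 0.561905.
Step 5: alpha = 0.05. fail to reject H0.

tau_b = 0.2381 (C=13, D=8), p = 0.561905, fail to reject H0.
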